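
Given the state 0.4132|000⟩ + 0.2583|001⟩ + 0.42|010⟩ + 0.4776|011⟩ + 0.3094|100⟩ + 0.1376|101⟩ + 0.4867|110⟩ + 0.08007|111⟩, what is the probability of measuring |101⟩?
0.01893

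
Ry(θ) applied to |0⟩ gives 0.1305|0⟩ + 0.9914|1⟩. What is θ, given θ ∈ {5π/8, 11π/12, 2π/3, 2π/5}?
11π/12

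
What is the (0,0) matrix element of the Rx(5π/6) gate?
0.2588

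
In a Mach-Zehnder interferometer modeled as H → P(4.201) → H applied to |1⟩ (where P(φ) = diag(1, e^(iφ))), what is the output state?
(0.7447 + 0.436i)|0⟩ + (0.2553 - 0.436i)|1⟩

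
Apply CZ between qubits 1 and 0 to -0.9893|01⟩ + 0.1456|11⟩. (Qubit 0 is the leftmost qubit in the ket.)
-0.9893|01⟩ - 0.1456|11⟩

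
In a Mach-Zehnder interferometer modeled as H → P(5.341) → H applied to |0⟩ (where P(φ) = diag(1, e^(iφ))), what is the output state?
(0.794 - 0.4044i)|0⟩ + (0.206 + 0.4044i)|1⟩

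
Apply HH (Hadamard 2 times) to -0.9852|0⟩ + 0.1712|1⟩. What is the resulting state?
-0.9852|0⟩ + 0.1712|1⟩

H² = I, so an even number of Hadamards cancels: H^2 = I and the state is unchanged.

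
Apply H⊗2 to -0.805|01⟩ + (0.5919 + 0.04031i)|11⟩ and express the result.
(-0.1066 + 0.02016i)|00⟩ + (0.1066 - 0.02016i)|01⟩ + (-0.6985 - 0.02016i)|10⟩ + (0.6985 + 0.02016i)|11⟩

H⊗2 gives amp(|y⟩) = (1/2) Σ_x (−1)^(x·y) amp(|x⟩), where x·y is the number of positions in which both x and y have a 1.
|00⟩: (-0.805 + (0.5919 + 0.04031i))/2 = (-0.1066 + 0.02016i)
|01⟩: (0.805 - (0.5919 + 0.04031i))/2 = (0.1066 - 0.02016i)
|10⟩: (-0.805 - (0.5919 + 0.04031i))/2 = (-0.6985 - 0.02016i)
|11⟩: (0.805 + (0.5919 + 0.04031i))/2 = (0.6985 + 0.02016i)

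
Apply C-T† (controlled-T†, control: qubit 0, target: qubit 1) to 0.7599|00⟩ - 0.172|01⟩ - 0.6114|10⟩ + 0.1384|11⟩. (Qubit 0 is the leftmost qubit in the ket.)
0.7599|00⟩ - 0.172|01⟩ - 0.6114|10⟩ + (0.09786 - 0.09786i)|11⟩

C-T† leaves the control-|0⟩ kets |00⟩, |01⟩ unchanged and applies T† to qubit 1 on the control-|1⟩ pair (|10⟩, |11⟩).
T† = [[1, 0], [0, (1/√2 - (1/√2)i)]].
With a = amp(|10⟩) = -0.6114 and b = amp(|11⟩) = 0.1384:
new amp(|10⟩) = (1)·a = -0.6114
new amp(|11⟩) = (1/√2 - (1/√2)i)·b = (0.09786 - 0.09786i)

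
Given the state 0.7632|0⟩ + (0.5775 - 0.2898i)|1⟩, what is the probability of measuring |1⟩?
0.4175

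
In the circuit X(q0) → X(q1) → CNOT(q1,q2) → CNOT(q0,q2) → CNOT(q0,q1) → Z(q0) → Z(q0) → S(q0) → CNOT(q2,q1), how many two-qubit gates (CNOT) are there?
4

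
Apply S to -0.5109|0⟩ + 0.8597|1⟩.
-0.5109|0⟩ + 0.8597i|1⟩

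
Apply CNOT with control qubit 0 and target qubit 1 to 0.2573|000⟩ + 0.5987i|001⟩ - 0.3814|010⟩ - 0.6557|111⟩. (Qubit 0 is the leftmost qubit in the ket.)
0.2573|000⟩ + 0.5987i|001⟩ - 0.3814|010⟩ - 0.6557|101⟩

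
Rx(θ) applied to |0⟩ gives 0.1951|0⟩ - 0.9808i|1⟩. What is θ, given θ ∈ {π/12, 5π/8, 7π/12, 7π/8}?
7π/8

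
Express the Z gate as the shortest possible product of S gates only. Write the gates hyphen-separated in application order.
S-S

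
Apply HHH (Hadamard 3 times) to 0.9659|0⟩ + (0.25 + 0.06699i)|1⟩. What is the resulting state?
(0.8598 + 0.04737i)|0⟩ + (0.5062 - 0.04737i)|1⟩

H² = I, so H^3 = H: a single Hadamard. With (a, b) = (0.9659, (0.25 + 0.06699i)), H gives ((a + b)/√2, (a − b)/√2) = ((0.8598 + 0.04737i), (0.5062 - 0.04737i)).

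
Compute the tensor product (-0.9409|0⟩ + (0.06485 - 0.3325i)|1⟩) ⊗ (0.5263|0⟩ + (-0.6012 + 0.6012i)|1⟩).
-0.4952|00⟩ + (0.5657 - 0.5657i)|01⟩ + (0.03413 - 0.175i)|10⟩ + (0.1609 + 0.2389i)|11⟩

amp(|b₁b₂…⟩) = product of the factor amplitudes for bits b₁, b₂, …; only kets whose every factor amplitude is nonzero survive.
|00⟩: (-0.9409)(0.5263) = -0.4952
|01⟩: (-0.9409)(-0.6012 + 0.6012i) = (0.5657 - 0.5657i)
|10⟩: (0.06485 - 0.3325i)(0.5263) = (0.03413 - 0.175i)
|11⟩: (0.06485 - 0.3325i)(-0.6012 + 0.6012i) = (0.1609 + 0.2389i)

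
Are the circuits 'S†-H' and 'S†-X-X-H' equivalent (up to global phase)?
Yes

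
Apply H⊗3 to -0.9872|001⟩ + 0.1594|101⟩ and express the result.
-0.2927|000⟩ + 0.2927|001⟩ - 0.2927|010⟩ + 0.2927|011⟩ - 0.4054|100⟩ + 0.4054|101⟩ - 0.4054|110⟩ + 0.4054|111⟩

H⊗3 gives amp(|y⟩) = (1/2√2) Σ_x (−1)^(x·y) amp(|x⟩), where x·y is the number of positions in which both x and y have a 1.
|000⟩: (-0.9872 + 0.1594)/(2√2) = -0.2927
|001⟩: (0.9872 - 0.1594)/(2√2) = 0.2927
|010⟩: (-0.9872 + 0.1594)/(2√2) = -0.2927
|011⟩: (0.9872 - 0.1594)/(2√2) = 0.2927
|100⟩: (-0.9872 - 0.1594)/(2√2) = -0.4054
|101⟩: (0.9872 + 0.1594)/(2√2) = 0.4054
|110⟩: (-0.9872 - 0.1594)/(2√2) = -0.4054
|111⟩: (0.9872 + 0.1594)/(2√2) = 0.4054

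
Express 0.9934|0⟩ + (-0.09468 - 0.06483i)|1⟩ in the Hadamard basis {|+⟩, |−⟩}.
(0.6355 - 0.04584i)|+⟩ + (0.7694 + 0.04584i)|−⟩

With |ψ⟩ = α|0⟩ + β|1⟩, the Hadamard-basis coefficients are ⟨+|ψ⟩ = (α + β)/√2 and ⟨−|ψ⟩ = (α − β)/√2.
Here α = 0.9934, β = (-0.09468 - 0.06483i): (α + β)/√2 = (0.6355 - 0.04584i), (α − β)/√2 = (0.7694 + 0.04584i).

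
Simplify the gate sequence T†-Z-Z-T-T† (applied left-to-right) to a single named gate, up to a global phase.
T†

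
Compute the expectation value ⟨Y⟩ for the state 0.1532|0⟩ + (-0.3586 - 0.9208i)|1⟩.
-0.2821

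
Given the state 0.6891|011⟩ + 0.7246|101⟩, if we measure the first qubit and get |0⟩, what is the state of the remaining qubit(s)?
|11⟩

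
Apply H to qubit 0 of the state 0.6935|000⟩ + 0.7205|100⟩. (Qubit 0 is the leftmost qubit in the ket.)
0.9998|000⟩ - 0.01909|100⟩

H on qubit 0 mixes each pair of kets that differ only in qubit 0: amplitudes (a, b) of (|…0…⟩, |…1…⟩) become ((a + b)/√2, (a − b)/√2). Kets absent from the input have amplitude 0.
(|000⟩, |100⟩): (a, b) = (0.6935, 0.7205) → (0.9998, -0.01909)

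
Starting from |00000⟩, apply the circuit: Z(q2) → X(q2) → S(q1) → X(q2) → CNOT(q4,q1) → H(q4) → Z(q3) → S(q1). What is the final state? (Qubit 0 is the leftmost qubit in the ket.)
1/√2|00000⟩ + 1/√2|00001⟩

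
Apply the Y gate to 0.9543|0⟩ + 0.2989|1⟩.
-0.2989i|0⟩ + 0.9543i|1⟩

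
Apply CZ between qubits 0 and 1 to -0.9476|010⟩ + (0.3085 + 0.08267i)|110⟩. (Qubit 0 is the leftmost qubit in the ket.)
-0.9476|010⟩ + (-0.3085 - 0.08267i)|110⟩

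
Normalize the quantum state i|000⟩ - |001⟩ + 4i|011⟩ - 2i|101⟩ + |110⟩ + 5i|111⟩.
0.1443i|000⟩ - 0.1443|001⟩ + (1/√3)i|011⟩ - 0.2887i|101⟩ + 0.1443|110⟩ + 0.7217i|111⟩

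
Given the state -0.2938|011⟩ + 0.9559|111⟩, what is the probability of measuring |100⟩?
0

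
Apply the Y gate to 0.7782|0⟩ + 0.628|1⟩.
-0.628i|0⟩ + 0.7782i|1⟩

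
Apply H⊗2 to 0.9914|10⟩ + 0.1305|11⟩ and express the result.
0.561|00⟩ + 0.4305|01⟩ - 0.561|10⟩ - 0.4305|11⟩

H⊗2 gives amp(|y⟩) = (1/2) Σ_x (−1)^(x·y) amp(|x⟩), where x·y is the number of positions in which both x and y have a 1.
|00⟩: (0.9914 + 0.1305)/2 = 0.561
|01⟩: (0.9914 - 0.1305)/2 = 0.4305
|10⟩: (-0.9914 - 0.1305)/2 = -0.561
|11⟩: (-0.9914 + 0.1305)/2 = -0.4305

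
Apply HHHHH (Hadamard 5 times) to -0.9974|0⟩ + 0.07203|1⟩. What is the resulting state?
-0.6543|0⟩ - 0.7562|1⟩

H² = I, so H^5 = H: a single Hadamard. With (a, b) = (-0.9974, 0.07203), H gives ((a + b)/√2, (a − b)/√2) = (-0.6543, -0.7562).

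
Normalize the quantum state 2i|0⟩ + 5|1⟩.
0.3714i|0⟩ + 0.9285|1⟩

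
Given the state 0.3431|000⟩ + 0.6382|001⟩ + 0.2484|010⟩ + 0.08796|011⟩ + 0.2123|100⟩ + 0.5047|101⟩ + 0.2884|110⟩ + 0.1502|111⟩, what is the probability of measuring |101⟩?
0.2547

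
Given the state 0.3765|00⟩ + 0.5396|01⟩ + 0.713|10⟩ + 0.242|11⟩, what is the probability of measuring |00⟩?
0.1418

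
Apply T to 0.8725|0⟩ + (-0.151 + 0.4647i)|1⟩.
0.8725|0⟩ + (-0.4354 + 0.2218i)|1⟩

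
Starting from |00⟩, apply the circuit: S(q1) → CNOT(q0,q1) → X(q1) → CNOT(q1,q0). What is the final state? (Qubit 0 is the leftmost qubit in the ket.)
|11⟩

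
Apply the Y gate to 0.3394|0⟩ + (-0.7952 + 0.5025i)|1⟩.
(0.5025 + 0.7952i)|0⟩ + 0.3394i|1⟩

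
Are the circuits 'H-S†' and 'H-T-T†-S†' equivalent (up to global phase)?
Yes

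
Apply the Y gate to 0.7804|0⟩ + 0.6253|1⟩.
-0.6253i|0⟩ + 0.7804i|1⟩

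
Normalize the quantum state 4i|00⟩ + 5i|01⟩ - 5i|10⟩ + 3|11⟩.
0.4619i|00⟩ + (1/√3)i|01⟩ - (1/√3)i|10⟩ + 0.3464|11⟩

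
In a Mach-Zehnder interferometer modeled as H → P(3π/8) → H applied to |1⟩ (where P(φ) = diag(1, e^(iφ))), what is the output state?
(0.3087 - 0.4619i)|0⟩ + (0.6913 + 0.4619i)|1⟩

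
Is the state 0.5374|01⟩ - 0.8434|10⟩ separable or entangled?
Entangled

Writing the state as a|00⟩ + b|01⟩ + c|10⟩ + d|11⟩, it is a product state iff ad − bc = 0.
Here (a, b, c, d) = (0, 0.5374, -0.8434, 0): ad − bc = (0)(0) − (0.5374)(-0.8434) = 0.4532 ≠ 0, so the state is entangled.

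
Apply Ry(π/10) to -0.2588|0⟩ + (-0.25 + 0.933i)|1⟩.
(-0.2165 - 0.146i)|0⟩ + (-0.2874 + 0.9215i)|1⟩

Ry(π/10) = [[cos(θ/2), −sin(θ/2)], [sin(θ/2), cos(θ/2)]]; θ = π/10, cos(θ/2) ≈ 0.987688, sin(θ/2) ≈ 0.156434.
With a = amp(|0⟩) = -0.2588 and b = amp(|1⟩) = (-0.25 + 0.933i):
new amp(|0⟩) = (0.987688)·a + (-0.156434)·b = (-0.2165 - 0.146i)
new amp(|1⟩) = (0.156434)·a + (0.987688)·b = (-0.2874 + 0.9215i)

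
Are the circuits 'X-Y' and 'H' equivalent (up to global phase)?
No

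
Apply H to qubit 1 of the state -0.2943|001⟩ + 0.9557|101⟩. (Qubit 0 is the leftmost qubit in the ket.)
-0.2081|001⟩ - 0.2081|011⟩ + 0.6758|101⟩ + 0.6758|111⟩

H on qubit 1 mixes each pair of kets that differ only in qubit 1: amplitudes (a, b) of (|…0…⟩, |…1…⟩) become ((a + b)/√2, (a − b)/√2). Kets absent from the input have amplitude 0.
(|001⟩, |011⟩): (a, b) = (-0.2943, 0) → (-0.2081, -0.2081)
(|101⟩, |111⟩): (a, b) = (0.9557, 0) → (0.6758, 0.6758)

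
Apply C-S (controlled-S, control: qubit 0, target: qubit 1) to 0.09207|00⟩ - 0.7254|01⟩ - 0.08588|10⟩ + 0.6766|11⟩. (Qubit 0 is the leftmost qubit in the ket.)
0.09207|00⟩ - 0.7254|01⟩ - 0.08588|10⟩ + 0.6766i|11⟩

C-S leaves the control-|0⟩ kets |00⟩, |01⟩ unchanged and applies S to qubit 1 on the control-|1⟩ pair (|10⟩, |11⟩).
S = [[1, 0], [0, i]].
With a = amp(|10⟩) = -0.08588 and b = amp(|11⟩) = 0.6766:
new amp(|10⟩) = (1)·a = -0.08588
new amp(|11⟩) = (i)·b = 0.6766i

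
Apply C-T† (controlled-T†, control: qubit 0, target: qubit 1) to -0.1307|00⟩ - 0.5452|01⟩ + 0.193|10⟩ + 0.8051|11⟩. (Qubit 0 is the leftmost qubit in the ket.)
-0.1307|00⟩ - 0.5452|01⟩ + 0.193|10⟩ + (0.5693 - 0.5693i)|11⟩

C-T† leaves the control-|0⟩ kets |00⟩, |01⟩ unchanged and applies T† to qubit 1 on the control-|1⟩ pair (|10⟩, |11⟩).
T† = [[1, 0], [0, (1/√2 - (1/√2)i)]].
With a = amp(|10⟩) = 0.193 and b = amp(|11⟩) = 0.8051:
new amp(|10⟩) = (1)·a = 0.193
new amp(|11⟩) = (1/√2 - (1/√2)i)·b = (0.5693 - 0.5693i)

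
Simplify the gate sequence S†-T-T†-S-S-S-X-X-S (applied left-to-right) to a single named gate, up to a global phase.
S†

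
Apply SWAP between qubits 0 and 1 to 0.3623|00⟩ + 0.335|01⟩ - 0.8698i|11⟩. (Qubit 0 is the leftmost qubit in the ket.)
0.3623|00⟩ + 0.335|10⟩ - 0.8698i|11⟩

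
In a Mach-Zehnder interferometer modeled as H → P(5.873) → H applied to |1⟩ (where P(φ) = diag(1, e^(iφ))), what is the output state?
(0.04148 + 0.1994i)|0⟩ + (0.9585 - 0.1994i)|1⟩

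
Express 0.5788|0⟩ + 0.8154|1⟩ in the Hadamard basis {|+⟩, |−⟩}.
0.9858|+⟩ - 0.1673|−⟩

With |ψ⟩ = α|0⟩ + β|1⟩, the Hadamard-basis coefficients are ⟨+|ψ⟩ = (α + β)/√2 and ⟨−|ψ⟩ = (α − β)/√2.
Here α = 0.5788, β = 0.8154: (α + β)/√2 = 0.9858, (α − β)/√2 = -0.1673.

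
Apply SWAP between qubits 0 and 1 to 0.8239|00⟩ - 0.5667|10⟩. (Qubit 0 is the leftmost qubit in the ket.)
0.8239|00⟩ - 0.5667|01⟩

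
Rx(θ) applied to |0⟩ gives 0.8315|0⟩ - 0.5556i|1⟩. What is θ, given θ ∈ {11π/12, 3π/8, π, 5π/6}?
3π/8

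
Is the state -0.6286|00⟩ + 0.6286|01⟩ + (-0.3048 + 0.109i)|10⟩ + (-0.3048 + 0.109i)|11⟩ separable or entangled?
Entangled

Writing the state as a|00⟩ + b|01⟩ + c|10⟩ + d|11⟩, it is a product state iff ad − bc = 0.
Here (a, b, c, d) = (-0.6286, 0.6286, (-0.3048 + 0.109i), (-0.3048 + 0.109i)): ad − bc = (-0.6286)(-0.3048 + 0.109i) − (0.6286)(-0.3048 + 0.109i) = (0.3832 - 0.137i) ≠ 0, so the state is entangled.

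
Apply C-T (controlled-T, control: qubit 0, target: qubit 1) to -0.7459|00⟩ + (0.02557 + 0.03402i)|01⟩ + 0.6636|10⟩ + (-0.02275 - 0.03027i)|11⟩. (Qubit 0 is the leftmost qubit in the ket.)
-0.7459|00⟩ + (0.02557 + 0.03402i)|01⟩ + 0.6636|10⟩ + (0.005317 - 0.03749i)|11⟩

C-T leaves the control-|0⟩ kets |00⟩, |01⟩ unchanged and applies T to qubit 1 on the control-|1⟩ pair (|10⟩, |11⟩).
T = [[1, 0], [0, (1/√2 + (1/√2)i)]].
With a = amp(|10⟩) = 0.6636 and b = amp(|11⟩) = (-0.02275 - 0.03027i):
new amp(|10⟩) = (1)·a = 0.6636
new amp(|11⟩) = (1/√2 + (1/√2)i)·b = (0.005317 - 0.03749i)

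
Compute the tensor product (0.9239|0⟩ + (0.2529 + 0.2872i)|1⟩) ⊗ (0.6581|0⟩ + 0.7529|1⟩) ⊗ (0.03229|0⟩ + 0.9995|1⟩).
0.01963|000⟩ + 0.6077|001⟩ + 0.02246|010⟩ + 0.6953|011⟩ + (0.005374 + 0.006103i)|100⟩ + (0.1664 + 0.1889i)|101⟩ + (0.006148 + 0.006982i)|110⟩ + (0.1903 + 0.2161i)|111⟩

amp(|b₁b₂…⟩) = product of the factor amplitudes for bits b₁, b₂, …; only kets whose every factor amplitude is nonzero survive.
|000⟩: (0.9239)(0.6581)(0.03229) = 0.01963
|001⟩: (0.9239)(0.6581)(0.9995) = 0.6077
|010⟩: (0.9239)(0.7529)(0.03229) = 0.02246
|011⟩: (0.9239)(0.7529)(0.9995) = 0.6953
|100⟩: (0.2529 + 0.2872i)(0.6581)(0.03229) = (0.005374 + 0.006103i)
|101⟩: (0.2529 + 0.2872i)(0.6581)(0.9995) = (0.1664 + 0.1889i)
|110⟩: (0.2529 + 0.2872i)(0.7529)(0.03229) = (0.006148 + 0.006982i)
|111⟩: (0.2529 + 0.2872i)(0.7529)(0.9995) = (0.1903 + 0.2161i)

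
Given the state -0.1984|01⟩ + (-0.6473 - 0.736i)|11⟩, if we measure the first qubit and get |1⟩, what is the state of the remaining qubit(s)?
(-0.6604 - 0.7509i)|1⟩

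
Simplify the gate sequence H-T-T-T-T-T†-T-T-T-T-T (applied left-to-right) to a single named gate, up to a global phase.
H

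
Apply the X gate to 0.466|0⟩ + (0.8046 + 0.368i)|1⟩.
(0.8046 + 0.368i)|0⟩ + 0.466|1⟩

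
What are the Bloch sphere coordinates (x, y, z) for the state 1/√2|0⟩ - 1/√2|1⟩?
(-1, 0, 0)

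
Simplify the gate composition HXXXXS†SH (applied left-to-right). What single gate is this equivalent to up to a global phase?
I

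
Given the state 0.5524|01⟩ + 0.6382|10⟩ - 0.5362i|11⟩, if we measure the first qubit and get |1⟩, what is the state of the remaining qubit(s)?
0.7656|0⟩ - 0.6433i|1⟩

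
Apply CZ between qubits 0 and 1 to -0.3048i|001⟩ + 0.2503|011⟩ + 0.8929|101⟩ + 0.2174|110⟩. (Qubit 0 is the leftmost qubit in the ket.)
-0.3048i|001⟩ + 0.2503|011⟩ + 0.8929|101⟩ - 0.2174|110⟩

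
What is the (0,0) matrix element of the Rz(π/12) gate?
(0.9914 - 0.1305i)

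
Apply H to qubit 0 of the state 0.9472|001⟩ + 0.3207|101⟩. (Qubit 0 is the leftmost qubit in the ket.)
0.8965|001⟩ + 0.443|101⟩

H on qubit 0 mixes each pair of kets that differ only in qubit 0: amplitudes (a, b) of (|…0…⟩, |…1…⟩) become ((a + b)/√2, (a − b)/√2). Kets absent from the input have amplitude 0.
(|001⟩, |101⟩): (a, b) = (0.9472, 0.3207) → (0.8965, 0.443)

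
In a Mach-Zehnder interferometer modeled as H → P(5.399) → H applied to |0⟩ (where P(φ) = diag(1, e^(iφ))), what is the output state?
(0.817 - 0.3867i)|0⟩ + (0.183 + 0.3867i)|1⟩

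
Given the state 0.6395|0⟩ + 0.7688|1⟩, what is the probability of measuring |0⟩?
0.409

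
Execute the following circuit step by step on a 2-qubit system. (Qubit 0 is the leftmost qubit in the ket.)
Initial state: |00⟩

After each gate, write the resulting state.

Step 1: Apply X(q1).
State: |01⟩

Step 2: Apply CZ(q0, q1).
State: |01⟩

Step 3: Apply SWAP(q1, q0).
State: |10⟩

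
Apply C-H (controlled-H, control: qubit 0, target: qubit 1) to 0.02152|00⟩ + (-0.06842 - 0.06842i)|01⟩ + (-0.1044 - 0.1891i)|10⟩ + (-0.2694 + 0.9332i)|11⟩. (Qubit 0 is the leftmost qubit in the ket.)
0.02152|00⟩ + (-0.06842 - 0.06842i)|01⟩ + (-0.2643 + 0.5262i)|10⟩ + (0.1167 - 0.7936i)|11⟩

C-H leaves the control-|0⟩ kets |00⟩, |01⟩ unchanged and applies H to qubit 1 on the control-|1⟩ pair (|10⟩, |11⟩).
H = [[1/√2, 1/√2], [1/√2, -1/√2]].
With a = amp(|10⟩) = (-0.1044 - 0.1891i) and b = amp(|11⟩) = (-0.2694 + 0.9332i):
new amp(|10⟩) = (1/√2)·a + (1/√2)·b = (-0.2643 + 0.5262i)
new amp(|11⟩) = (1/√2)·a + (-1/√2)·b = (0.1167 - 0.7936i)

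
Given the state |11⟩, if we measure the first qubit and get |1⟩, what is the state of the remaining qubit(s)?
|1⟩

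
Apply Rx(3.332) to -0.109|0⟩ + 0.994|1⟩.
(0.01036 - 0.9895i)|0⟩ + (-0.09449 + 0.1085i)|1⟩

Rx(3.332) = [[cos(θ/2), −i·sin(θ/2)], [−i·sin(θ/2), cos(θ/2)]]; θ = 3.332, cos(θ/2) ≈ -0.0950599, sin(θ/2) ≈ 0.995472.
With a = amp(|0⟩) = -0.109 and b = amp(|1⟩) = 0.994:
new amp(|0⟩) = (-0.0950599)·a + (-0.995472i)·b = (0.01036 - 0.9895i)
new amp(|1⟩) = (-0.995472i)·a + (-0.0950599)·b = (-0.09449 + 0.1085i)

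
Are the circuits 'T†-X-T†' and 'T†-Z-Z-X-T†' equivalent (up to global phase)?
Yes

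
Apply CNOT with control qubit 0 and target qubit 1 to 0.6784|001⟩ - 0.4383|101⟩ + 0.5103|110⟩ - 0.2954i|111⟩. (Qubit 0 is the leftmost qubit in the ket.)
0.6784|001⟩ + 0.5103|100⟩ - 0.2954i|101⟩ - 0.4383|111⟩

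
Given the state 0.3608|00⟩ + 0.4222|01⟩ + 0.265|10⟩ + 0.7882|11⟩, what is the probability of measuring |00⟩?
0.1302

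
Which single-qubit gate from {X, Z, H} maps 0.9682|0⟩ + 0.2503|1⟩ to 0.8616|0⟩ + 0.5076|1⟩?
H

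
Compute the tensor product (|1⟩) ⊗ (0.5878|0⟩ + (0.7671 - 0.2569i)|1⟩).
0.5878|10⟩ + (0.7671 - 0.2569i)|11⟩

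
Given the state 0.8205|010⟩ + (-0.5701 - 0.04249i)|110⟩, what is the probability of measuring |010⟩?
0.6732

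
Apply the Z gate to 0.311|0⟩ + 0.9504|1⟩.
0.311|0⟩ - 0.9504|1⟩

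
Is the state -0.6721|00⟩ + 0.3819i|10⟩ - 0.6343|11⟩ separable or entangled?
Entangled

Writing the state as a|00⟩ + b|01⟩ + c|10⟩ + d|11⟩, it is a product state iff ad − bc = 0.
Here (a, b, c, d) = (-0.6721, 0, 0.3819i, -0.6343): ad − bc = (-0.6721)(-0.6343) − (0)(0.3819i) = 0.4263 ≠ 0, so the state is entangled.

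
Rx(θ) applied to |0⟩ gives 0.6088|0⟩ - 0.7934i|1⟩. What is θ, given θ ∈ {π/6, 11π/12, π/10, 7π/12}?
7π/12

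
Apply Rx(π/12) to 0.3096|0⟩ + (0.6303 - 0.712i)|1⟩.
(0.214 - 0.08227i)|0⟩ + (0.6249 - 0.7463i)|1⟩

Rx(π/12) = [[cos(θ/2), −i·sin(θ/2)], [−i·sin(θ/2), cos(θ/2)]]; θ = π/12, cos(θ/2) ≈ 0.991445, sin(θ/2) ≈ 0.130526.
With a = amp(|0⟩) = 0.3096 and b = amp(|1⟩) = (0.6303 - 0.712i):
new amp(|0⟩) = (0.991445)·a + (-0.130526i)·b = (0.214 - 0.08227i)
new amp(|1⟩) = (-0.130526i)·a + (0.991445)·b = (0.6249 - 0.7463i)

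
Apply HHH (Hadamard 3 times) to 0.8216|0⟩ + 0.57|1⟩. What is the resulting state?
0.984|0⟩ + 0.1779|1⟩

H² = I, so H^3 = H: a single Hadamard. With (a, b) = (0.8216, 0.57), H gives ((a + b)/√2, (a − b)/√2) = (0.984, 0.1779).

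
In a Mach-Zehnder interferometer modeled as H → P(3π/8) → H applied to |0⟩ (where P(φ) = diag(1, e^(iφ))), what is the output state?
(0.6913 + 0.4619i)|0⟩ + (0.3087 - 0.4619i)|1⟩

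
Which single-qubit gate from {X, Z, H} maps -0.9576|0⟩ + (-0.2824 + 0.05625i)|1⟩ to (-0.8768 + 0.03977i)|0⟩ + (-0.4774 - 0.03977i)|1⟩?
H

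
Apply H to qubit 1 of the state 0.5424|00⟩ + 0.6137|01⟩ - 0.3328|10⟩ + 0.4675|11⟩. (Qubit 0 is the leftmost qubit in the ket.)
0.8175|00⟩ - 0.05042|01⟩ + 0.09525|10⟩ - 0.5659|11⟩

H on qubit 1 mixes each pair of kets that differ only in qubit 1: amplitudes (a, b) of (|…0…⟩, |…1…⟩) become ((a + b)/√2, (a − b)/√2). Kets absent from the input have amplitude 0.
(|00⟩, |01⟩): (a, b) = (0.5424, 0.6137) → (0.8175, -0.05042)
(|10⟩, |11⟩): (a, b) = (-0.3328, 0.4675) → (0.09525, -0.5659)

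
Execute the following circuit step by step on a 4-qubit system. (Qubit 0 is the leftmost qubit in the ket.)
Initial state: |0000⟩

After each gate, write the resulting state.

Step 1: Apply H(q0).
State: 1/√2|0000⟩ + 1/√2|1000⟩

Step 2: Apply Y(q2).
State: (1/√2)i|0010⟩ + (1/√2)i|1010⟩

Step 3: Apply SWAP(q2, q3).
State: (1/√2)i|0001⟩ + (1/√2)i|1001⟩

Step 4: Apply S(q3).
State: -1/√2|0001⟩ - 1/√2|1001⟩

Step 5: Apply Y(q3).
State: (1/√2)i|0000⟩ + (1/√2)i|1000⟩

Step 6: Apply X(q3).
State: (1/√2)i|0001⟩ + (1/√2)i|1001⟩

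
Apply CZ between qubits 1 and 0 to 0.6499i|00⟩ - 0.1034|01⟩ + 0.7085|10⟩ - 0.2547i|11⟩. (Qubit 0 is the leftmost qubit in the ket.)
0.6499i|00⟩ - 0.1034|01⟩ + 0.7085|10⟩ + 0.2547i|11⟩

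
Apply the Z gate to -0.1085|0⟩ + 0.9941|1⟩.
-0.1085|0⟩ - 0.9941|1⟩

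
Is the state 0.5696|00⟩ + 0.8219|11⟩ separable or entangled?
Entangled

Writing the state as a|00⟩ + b|01⟩ + c|10⟩ + d|11⟩, it is a product state iff ad − bc = 0.
Here (a, b, c, d) = (0.5696, 0, 0, 0.8219): ad − bc = (0.5696)(0.8219) − (0)(0) = 0.4682 ≠ 0, so the state is entangled.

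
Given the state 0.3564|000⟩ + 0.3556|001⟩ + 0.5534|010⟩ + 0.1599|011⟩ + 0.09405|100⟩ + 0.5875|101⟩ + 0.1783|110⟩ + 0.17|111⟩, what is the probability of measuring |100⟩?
0.008845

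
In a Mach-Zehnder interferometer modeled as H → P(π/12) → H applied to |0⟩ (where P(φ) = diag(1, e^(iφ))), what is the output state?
(0.983 + 0.1294i)|0⟩ + (0.01704 - 0.1294i)|1⟩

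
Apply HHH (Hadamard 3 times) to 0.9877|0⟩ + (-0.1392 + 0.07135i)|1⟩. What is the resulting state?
(0.6 + 0.05045i)|0⟩ + (0.7968 - 0.05045i)|1⟩

H² = I, so H^3 = H: a single Hadamard. With (a, b) = (0.9877, (-0.1392 + 0.07135i)), H gives ((a + b)/√2, (a − b)/√2) = ((0.6 + 0.05045i), (0.7968 - 0.05045i)).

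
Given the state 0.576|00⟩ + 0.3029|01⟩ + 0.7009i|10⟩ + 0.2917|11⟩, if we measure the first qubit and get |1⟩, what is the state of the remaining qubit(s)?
0.9232i|0⟩ + 0.3842|1⟩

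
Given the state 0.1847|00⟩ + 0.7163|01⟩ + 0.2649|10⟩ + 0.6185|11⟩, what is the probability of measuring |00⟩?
0.03411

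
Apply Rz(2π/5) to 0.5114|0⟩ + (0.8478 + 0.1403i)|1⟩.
(0.4137 - 0.3006i)|0⟩ + (0.6034 + 0.6118i)|1⟩

Rz(2π/5) = [[e^(−iθ/2), 0], [0, e^(iθ/2)]] with e^(±iθ/2) = cos(θ/2) ± i·sin(θ/2); θ = 2π/5, cos(θ/2) ≈ 0.809017, sin(θ/2) ≈ 0.587785.
With a = amp(|0⟩) = 0.5114 and b = amp(|1⟩) = (0.8478 + 0.1403i):
new amp(|0⟩) = (0.809017 - 0.587785i)·a = (0.4137 - 0.3006i)
new amp(|1⟩) = (0.809017 + 0.587785i)·b = (0.6034 + 0.6118i)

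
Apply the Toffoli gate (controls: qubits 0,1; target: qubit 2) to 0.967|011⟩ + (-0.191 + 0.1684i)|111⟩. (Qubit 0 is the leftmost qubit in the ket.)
0.967|011⟩ + (-0.191 + 0.1684i)|110⟩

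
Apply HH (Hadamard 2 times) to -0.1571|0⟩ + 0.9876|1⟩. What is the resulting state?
-0.1571|0⟩ + 0.9876|1⟩

H² = I, so an even number of Hadamards cancels: H^2 = I and the state is unchanged.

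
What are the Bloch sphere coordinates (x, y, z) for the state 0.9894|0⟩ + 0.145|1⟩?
(0.2869, 0, 0.9579)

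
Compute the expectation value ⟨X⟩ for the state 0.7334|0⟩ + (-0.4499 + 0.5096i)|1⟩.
-0.6599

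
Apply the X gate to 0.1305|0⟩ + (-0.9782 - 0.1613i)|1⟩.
(-0.9782 - 0.1613i)|0⟩ + 0.1305|1⟩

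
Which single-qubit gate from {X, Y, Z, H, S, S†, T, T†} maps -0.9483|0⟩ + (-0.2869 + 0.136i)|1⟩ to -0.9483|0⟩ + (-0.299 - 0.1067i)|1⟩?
T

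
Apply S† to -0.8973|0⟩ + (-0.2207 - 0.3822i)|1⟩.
-0.8973|0⟩ + (-0.3822 + 0.2207i)|1⟩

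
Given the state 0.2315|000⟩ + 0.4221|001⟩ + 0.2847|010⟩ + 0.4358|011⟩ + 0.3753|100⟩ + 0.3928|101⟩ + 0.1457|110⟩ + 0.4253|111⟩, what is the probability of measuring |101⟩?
0.1543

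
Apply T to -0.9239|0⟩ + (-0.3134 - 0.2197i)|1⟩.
-0.9239|0⟩ + (-0.06626 - 0.377i)|1⟩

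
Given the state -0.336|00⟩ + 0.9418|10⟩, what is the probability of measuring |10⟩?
0.887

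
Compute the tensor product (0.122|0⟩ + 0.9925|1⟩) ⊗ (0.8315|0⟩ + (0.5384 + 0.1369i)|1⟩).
0.1014|00⟩ + (0.06568 + 0.0167i)|01⟩ + 0.8253|10⟩ + (0.5344 + 0.1359i)|11⟩

amp(|b₁b₂…⟩) = product of the factor amplitudes for bits b₁, b₂, …; only kets whose every factor amplitude is nonzero survive.
|00⟩: (0.122)(0.8315) = 0.1014
|01⟩: (0.122)(0.5384 + 0.1369i) = (0.06568 + 0.0167i)
|10⟩: (0.9925)(0.8315) = 0.8253
|11⟩: (0.9925)(0.5384 + 0.1369i) = (0.5344 + 0.1359i)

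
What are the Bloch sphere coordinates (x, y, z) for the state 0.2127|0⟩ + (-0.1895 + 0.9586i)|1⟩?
(-0.08061, 0.4078, -0.9096)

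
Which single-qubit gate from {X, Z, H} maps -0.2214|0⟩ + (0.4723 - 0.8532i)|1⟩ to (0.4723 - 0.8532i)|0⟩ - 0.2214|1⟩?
X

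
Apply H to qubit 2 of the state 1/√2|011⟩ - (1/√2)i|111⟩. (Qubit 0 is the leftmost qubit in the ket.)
1/2|010⟩ - 1/2|011⟩ - (1/2)i|110⟩ + (1/2)i|111⟩

H on qubit 2 mixes each pair of kets that differ only in qubit 2: amplitudes (a, b) of (|…0…⟩, |…1…⟩) become ((a + b)/√2, (a − b)/√2). Kets absent from the input have amplitude 0.
(|010⟩, |011⟩): (a, b) = (0, 1/√2) → (1/2, -1/2)
(|110⟩, |111⟩): (a, b) = (0, -(1/√2)i) → (-(1/2)i, (1/2)i)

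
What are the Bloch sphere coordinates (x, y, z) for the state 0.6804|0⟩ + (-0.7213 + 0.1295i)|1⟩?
(-0.9815, 0.1762, -0.0741)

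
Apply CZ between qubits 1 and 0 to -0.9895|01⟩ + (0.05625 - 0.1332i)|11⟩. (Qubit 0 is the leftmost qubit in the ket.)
-0.9895|01⟩ + (-0.05625 + 0.1332i)|11⟩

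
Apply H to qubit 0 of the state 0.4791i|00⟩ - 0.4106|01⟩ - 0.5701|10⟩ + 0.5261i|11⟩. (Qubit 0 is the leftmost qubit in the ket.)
(-0.4031 + 0.3388i)|00⟩ + (-0.2903 + 0.372i)|01⟩ + (0.4031 + 0.3388i)|10⟩ + (-0.2903 - 0.372i)|11⟩

H on qubit 0 mixes each pair of kets that differ only in qubit 0: amplitudes (a, b) of (|…0…⟩, |…1…⟩) become ((a + b)/√2, (a − b)/√2). Kets absent from the input have amplitude 0.
(|00⟩, |10⟩): (a, b) = (0.4791i, -0.5701) → ((-0.4031 + 0.3388i), (0.4031 + 0.3388i))
(|01⟩, |11⟩): (a, b) = (-0.4106, 0.5261i) → ((-0.2903 + 0.372i), (-0.2903 - 0.372i))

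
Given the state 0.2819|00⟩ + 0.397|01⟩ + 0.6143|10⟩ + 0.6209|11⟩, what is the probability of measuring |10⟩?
0.3774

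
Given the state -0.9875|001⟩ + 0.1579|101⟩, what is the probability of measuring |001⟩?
0.9752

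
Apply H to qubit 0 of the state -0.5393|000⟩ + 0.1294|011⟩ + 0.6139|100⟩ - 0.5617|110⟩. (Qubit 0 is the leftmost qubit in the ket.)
0.05275|000⟩ - 0.3972|010⟩ + 0.0915|011⟩ - 0.8154|100⟩ + 0.3972|110⟩ + 0.0915|111⟩

H on qubit 0 mixes each pair of kets that differ only in qubit 0: amplitudes (a, b) of (|…0…⟩, |…1…⟩) become ((a + b)/√2, (a − b)/√2). Kets absent from the input have amplitude 0.
(|000⟩, |100⟩): (a, b) = (-0.5393, 0.6139) → (0.05275, -0.8154)
(|010⟩, |110⟩): (a, b) = (0, -0.5617) → (-0.3972, 0.3972)
(|011⟩, |111⟩): (a, b) = (0.1294, 0) → (0.0915, 0.0915)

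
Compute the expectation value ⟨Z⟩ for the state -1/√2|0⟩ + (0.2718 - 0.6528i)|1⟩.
-0.00002308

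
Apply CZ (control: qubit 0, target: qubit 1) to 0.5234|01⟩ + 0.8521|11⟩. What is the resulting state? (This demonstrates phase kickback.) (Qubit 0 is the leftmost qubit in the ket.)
0.5234|01⟩ - 0.8521|11⟩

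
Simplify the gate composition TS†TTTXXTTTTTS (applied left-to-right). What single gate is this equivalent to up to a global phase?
T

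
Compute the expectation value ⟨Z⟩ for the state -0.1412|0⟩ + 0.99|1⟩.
-0.9602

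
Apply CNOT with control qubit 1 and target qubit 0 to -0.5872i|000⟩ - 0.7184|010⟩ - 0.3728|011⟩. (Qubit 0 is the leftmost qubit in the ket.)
-0.5872i|000⟩ - 0.7184|110⟩ - 0.3728|111⟩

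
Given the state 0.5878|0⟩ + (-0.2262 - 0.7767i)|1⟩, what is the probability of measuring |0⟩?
0.3455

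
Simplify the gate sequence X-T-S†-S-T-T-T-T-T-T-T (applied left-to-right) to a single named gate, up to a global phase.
X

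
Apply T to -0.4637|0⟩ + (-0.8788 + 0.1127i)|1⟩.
-0.4637|0⟩ + (-0.7011 - 0.5417i)|1⟩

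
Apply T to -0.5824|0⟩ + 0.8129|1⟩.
-0.5824|0⟩ + (0.5748 + 0.5748i)|1⟩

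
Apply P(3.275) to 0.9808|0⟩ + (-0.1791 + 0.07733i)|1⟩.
0.9808|0⟩ + (0.1878 - 0.05282i)|1⟩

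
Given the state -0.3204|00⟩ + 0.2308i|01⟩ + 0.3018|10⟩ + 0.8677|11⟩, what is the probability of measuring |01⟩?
0.05327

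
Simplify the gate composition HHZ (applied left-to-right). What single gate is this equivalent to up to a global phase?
Z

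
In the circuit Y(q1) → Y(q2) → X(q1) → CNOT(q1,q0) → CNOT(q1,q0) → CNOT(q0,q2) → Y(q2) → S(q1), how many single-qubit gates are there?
5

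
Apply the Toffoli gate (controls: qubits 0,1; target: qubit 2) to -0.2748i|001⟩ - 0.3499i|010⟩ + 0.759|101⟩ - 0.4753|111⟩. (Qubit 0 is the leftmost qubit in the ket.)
-0.2748i|001⟩ - 0.3499i|010⟩ + 0.759|101⟩ - 0.4753|110⟩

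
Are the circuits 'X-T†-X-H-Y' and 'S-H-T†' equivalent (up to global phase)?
No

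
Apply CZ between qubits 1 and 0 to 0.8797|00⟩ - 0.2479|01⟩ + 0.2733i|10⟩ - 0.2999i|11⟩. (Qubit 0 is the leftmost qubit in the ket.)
0.8797|00⟩ - 0.2479|01⟩ + 0.2733i|10⟩ + 0.2999i|11⟩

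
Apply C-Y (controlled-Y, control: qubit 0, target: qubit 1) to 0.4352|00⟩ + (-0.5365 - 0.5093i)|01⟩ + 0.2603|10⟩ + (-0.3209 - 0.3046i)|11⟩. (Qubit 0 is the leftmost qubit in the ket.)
0.4352|00⟩ + (-0.5365 - 0.5093i)|01⟩ + (-0.3046 + 0.3209i)|10⟩ + 0.2603i|11⟩

C-Y leaves the control-|0⟩ kets |00⟩, |01⟩ unchanged and applies Y to qubit 1 on the control-|1⟩ pair (|10⟩, |11⟩).
Y = [[0, -i], [i, 0]].
With a = amp(|10⟩) = 0.2603 and b = amp(|11⟩) = (-0.3209 - 0.3046i):
new amp(|10⟩) = (-i)·b = (-0.3046 + 0.3209i)
new amp(|11⟩) = (i)·a = 0.2603i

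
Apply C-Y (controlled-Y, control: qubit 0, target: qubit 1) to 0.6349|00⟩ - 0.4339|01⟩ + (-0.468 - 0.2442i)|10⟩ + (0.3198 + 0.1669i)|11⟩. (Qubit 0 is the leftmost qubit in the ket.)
0.6349|00⟩ - 0.4339|01⟩ + (0.1669 - 0.3198i)|10⟩ + (0.2442 - 0.468i)|11⟩

C-Y leaves the control-|0⟩ kets |00⟩, |01⟩ unchanged and applies Y to qubit 1 on the control-|1⟩ pair (|10⟩, |11⟩).
Y = [[0, -i], [i, 0]].
With a = amp(|10⟩) = (-0.468 - 0.2442i) and b = amp(|11⟩) = (0.3198 + 0.1669i):
new amp(|10⟩) = (-i)·b = (0.1669 - 0.3198i)
new amp(|11⟩) = (i)·a = (0.2442 - 0.468i)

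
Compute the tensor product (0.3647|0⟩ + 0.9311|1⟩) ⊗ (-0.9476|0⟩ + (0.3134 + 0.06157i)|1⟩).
-0.3456|00⟩ + (0.1143 + 0.02245i)|01⟩ - 0.8823|10⟩ + (0.2918 + 0.05733i)|11⟩

amp(|b₁b₂…⟩) = product of the factor amplitudes for bits b₁, b₂, …; only kets whose every factor amplitude is nonzero survive.
|00⟩: (0.3647)(-0.9476) = -0.3456
|01⟩: (0.3647)(0.3134 + 0.06157i) = (0.1143 + 0.02245i)
|10⟩: (0.9311)(-0.9476) = -0.8823
|11⟩: (0.9311)(0.3134 + 0.06157i) = (0.2918 + 0.05733i)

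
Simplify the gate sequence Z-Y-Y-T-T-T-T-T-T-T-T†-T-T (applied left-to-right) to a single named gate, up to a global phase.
Z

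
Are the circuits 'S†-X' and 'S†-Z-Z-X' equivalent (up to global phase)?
Yes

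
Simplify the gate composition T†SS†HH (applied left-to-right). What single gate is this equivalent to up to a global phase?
T†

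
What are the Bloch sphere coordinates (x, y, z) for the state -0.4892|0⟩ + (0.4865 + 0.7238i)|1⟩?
(-0.476, -0.7082, -0.5213)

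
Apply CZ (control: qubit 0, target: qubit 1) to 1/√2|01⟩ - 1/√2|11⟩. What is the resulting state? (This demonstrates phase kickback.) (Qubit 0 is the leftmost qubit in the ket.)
1/√2|01⟩ + 1/√2|11⟩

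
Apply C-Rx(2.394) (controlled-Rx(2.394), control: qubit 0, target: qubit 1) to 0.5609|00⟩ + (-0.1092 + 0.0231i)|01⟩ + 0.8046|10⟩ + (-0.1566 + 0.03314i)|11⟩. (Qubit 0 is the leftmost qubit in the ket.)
0.5609|00⟩ + (-0.1092 + 0.0231i)|01⟩ + (0.3247 + 0.1458i)|10⟩ + (-0.05718 - 0.7369i)|11⟩

C-Rx(2.394) leaves the control-|0⟩ kets |00⟩, |01⟩ unchanged and applies Rx(2.394) to qubit 1 on the control-|1⟩ pair (|10⟩, |11⟩).
Rx(2.394) = [[cos(θ/2), −i·sin(θ/2)], [−i·sin(θ/2), cos(θ/2)]]; θ = 2.394, cos(θ/2) ≈ 0.365152, sin(θ/2) ≈ 0.930948.
With a = amp(|10⟩) = 0.8046 and b = amp(|11⟩) = (-0.1566 + 0.03314i):
new amp(|10⟩) = (0.365152)·a + (-0.930948i)·b = (0.3247 + 0.1458i)
new amp(|11⟩) = (-0.930948i)·a + (0.365152)·b = (-0.05718 - 0.7369i)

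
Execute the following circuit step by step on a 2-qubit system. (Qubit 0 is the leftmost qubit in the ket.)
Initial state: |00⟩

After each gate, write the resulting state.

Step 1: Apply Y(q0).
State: i|10⟩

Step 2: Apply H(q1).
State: (1/√2)i|10⟩ + (1/√2)i|11⟩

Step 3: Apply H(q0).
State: (1/2)i|00⟩ + (1/2)i|01⟩ - (1/2)i|10⟩ - (1/2)i|11⟩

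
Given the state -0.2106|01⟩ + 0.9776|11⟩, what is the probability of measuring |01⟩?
0.04435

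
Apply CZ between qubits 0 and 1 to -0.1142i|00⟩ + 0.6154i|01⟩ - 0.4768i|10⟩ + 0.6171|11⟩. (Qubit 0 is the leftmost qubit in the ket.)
-0.1142i|00⟩ + 0.6154i|01⟩ - 0.4768i|10⟩ - 0.6171|11⟩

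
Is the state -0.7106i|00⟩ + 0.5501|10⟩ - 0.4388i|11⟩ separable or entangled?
Entangled

Writing the state as a|00⟩ + b|01⟩ + c|10⟩ + d|11⟩, it is a product state iff ad − bc = 0.
Here (a, b, c, d) = (-0.7106i, 0, 0.5501, -0.4388i): ad − bc = (-0.7106i)(-0.4388i) − (0)(0.5501) = -0.3118 ≠ 0, so the state is entangled.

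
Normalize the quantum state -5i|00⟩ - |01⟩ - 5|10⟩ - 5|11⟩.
-0.5735i|00⟩ - 0.1147|01⟩ - 0.5735|10⟩ - 0.5735|11⟩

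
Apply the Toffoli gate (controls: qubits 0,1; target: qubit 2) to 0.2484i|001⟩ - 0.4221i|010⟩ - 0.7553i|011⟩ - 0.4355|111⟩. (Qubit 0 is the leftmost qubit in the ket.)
0.2484i|001⟩ - 0.4221i|010⟩ - 0.7553i|011⟩ - 0.4355|110⟩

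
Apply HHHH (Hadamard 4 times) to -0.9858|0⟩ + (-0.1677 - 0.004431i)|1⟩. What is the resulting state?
-0.9858|0⟩ + (-0.1677 - 0.004431i)|1⟩

H² = I, so an even number of Hadamards cancels: H^4 = I and the state is unchanged.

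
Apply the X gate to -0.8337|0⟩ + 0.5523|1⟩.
0.5523|0⟩ - 0.8337|1⟩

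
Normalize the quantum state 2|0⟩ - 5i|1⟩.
0.3714|0⟩ - 0.9285i|1⟩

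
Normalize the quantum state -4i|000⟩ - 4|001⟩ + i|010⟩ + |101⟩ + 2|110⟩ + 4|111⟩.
-0.5443i|000⟩ - 0.5443|001⟩ + 0.1361i|010⟩ + 0.1361|101⟩ + 0.2722|110⟩ + 0.5443|111⟩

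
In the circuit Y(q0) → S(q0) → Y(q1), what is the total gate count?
3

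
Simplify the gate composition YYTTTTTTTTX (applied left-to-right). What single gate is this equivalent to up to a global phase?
X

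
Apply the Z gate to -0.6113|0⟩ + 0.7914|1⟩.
-0.6113|0⟩ - 0.7914|1⟩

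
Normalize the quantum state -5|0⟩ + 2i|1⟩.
-0.9285|0⟩ + 0.3714i|1⟩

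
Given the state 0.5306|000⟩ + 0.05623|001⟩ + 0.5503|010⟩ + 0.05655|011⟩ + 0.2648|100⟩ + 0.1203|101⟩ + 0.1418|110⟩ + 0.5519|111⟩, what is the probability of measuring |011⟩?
0.003198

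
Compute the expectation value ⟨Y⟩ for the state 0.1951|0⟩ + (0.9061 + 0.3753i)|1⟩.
0.1464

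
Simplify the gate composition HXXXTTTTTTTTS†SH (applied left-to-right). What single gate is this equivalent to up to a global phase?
Z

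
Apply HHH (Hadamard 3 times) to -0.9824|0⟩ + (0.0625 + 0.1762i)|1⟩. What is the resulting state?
(-0.6505 + 0.1246i)|0⟩ + (-0.7389 - 0.1246i)|1⟩

H² = I, so H^3 = H: a single Hadamard. With (a, b) = (-0.9824, (0.0625 + 0.1762i)), H gives ((a + b)/√2, (a − b)/√2) = ((-0.6505 + 0.1246i), (-0.7389 - 0.1246i)).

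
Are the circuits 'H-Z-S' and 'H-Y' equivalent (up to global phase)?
No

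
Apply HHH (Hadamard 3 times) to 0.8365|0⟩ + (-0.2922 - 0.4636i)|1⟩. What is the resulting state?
(0.3849 - 0.3278i)|0⟩ + (0.7981 + 0.3278i)|1⟩

H² = I, so H^3 = H: a single Hadamard. With (a, b) = (0.8365, (-0.2922 - 0.4636i)), H gives ((a + b)/√2, (a − b)/√2) = ((0.3849 - 0.3278i), (0.7981 + 0.3278i)).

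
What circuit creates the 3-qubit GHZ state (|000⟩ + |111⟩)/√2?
H(q0) → CNOT(q0,q1) → CNOT(q0,q2)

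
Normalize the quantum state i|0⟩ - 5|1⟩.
0.1961i|0⟩ - 0.9806|1⟩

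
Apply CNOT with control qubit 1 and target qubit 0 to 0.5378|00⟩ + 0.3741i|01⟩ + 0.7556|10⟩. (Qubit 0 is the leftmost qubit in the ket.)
0.5378|00⟩ + 0.7556|10⟩ + 0.3741i|11⟩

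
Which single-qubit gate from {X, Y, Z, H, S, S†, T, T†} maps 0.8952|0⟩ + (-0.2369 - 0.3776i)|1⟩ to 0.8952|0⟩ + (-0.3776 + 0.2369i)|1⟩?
S†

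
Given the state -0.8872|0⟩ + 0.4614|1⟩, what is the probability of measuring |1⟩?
0.2129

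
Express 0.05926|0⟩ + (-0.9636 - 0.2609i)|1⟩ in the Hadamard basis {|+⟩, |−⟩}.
(-0.6395 - 0.1845i)|+⟩ + (0.7233 + 0.1845i)|−⟩

With |ψ⟩ = α|0⟩ + β|1⟩, the Hadamard-basis coefficients are ⟨+|ψ⟩ = (α + β)/√2 and ⟨−|ψ⟩ = (α − β)/√2.
Here α = 0.05926, β = (-0.9636 - 0.2609i): (α + β)/√2 = (-0.6395 - 0.1845i), (α − β)/√2 = (0.7233 + 0.1845i).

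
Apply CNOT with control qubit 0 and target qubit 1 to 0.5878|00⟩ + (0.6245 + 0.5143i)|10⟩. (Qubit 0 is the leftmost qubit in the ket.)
0.5878|00⟩ + (0.6245 + 0.5143i)|11⟩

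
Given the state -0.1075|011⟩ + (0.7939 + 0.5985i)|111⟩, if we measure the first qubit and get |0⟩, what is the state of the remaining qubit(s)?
-|11⟩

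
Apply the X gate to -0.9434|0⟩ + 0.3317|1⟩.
0.3317|0⟩ - 0.9434|1⟩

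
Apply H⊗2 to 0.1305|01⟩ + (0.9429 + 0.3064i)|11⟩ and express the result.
(0.5367 + 0.1532i)|00⟩ + (-0.5367 - 0.1532i)|01⟩ + (-0.4062 - 0.1532i)|10⟩ + (0.4062 + 0.1532i)|11⟩

H⊗2 gives amp(|y⟩) = (1/2) Σ_x (−1)^(x·y) amp(|x⟩), where x·y is the number of positions in which both x and y have a 1.
|00⟩: (0.1305 + (0.9429 + 0.3064i))/2 = (0.5367 + 0.1532i)
|01⟩: (-0.1305 - (0.9429 + 0.3064i))/2 = (-0.5367 - 0.1532i)
|10⟩: (0.1305 - (0.9429 + 0.3064i))/2 = (-0.4062 - 0.1532i)
|11⟩: (-0.1305 + (0.9429 + 0.3064i))/2 = (0.4062 + 0.1532i)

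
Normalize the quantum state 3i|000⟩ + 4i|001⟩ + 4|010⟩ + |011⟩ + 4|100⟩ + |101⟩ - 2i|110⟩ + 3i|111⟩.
(1/√8)i|000⟩ + 0.4714i|001⟩ + 0.4714|010⟩ + 0.1179|011⟩ + 0.4714|100⟩ + 0.1179|101⟩ - 0.2357i|110⟩ + (1/√8)i|111⟩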